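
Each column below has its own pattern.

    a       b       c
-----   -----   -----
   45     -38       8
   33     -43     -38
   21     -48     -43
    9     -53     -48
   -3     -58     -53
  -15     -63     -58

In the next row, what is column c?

For the column b, −5 each step: -38, -43, -48, -53, -58, -63 → -68.
Column c: 8, -38, -43, -48, -53, -58 → -63 (always the previous value of the column b).

-63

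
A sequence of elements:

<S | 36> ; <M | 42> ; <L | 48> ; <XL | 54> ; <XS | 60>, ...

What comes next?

Size: runs through clothing sizes XS→XL, so S, M, L, XL, XS → S.
Second component: +6 each step; 36, 42, 48, 54, 60 → 66.
Combining the parts gives <S | 66>.

<S | 66>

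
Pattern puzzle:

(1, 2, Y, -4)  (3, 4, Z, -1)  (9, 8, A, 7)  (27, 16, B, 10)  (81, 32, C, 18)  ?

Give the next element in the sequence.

For the first coordinate, ×3 each step: 1, 3, 9, 27, 81 → 243.
Second coordinate: ×2 each step; 2, 4, 8, 16, 32 → 64.
Letter — letters move forward 1 place in the alphabet, wrapping Z→A: Y, Z, A, B, C → D.
Fourth coordinate: -4, -1, 7, 10, 18 → 21 (alternating steps +3, +8, +3, +8, …).
Putting it together: (243, 64, D, 21).

(243, 64, D, 21)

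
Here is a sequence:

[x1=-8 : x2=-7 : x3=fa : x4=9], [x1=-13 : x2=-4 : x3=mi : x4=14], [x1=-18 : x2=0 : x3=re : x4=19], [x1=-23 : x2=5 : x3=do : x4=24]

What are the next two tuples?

[x1=-28 : x2=11 : x3=ti : x4=29], [x1=-33 : x2=18 : x3=la : x4=34]

X1: -8, -13, -18, -23 → -28 → -33 (−5 each step).
X2 goes -7, -4, 0, 5 → 11 → 18 (differences are 3, 4, 5, … (increasing by 1 each time)).
X3 — runs backward through the solfège scale do→ti: fa, mi, re, do → ti → la.
X4: 9, 14, 19, 24 → 29 → 34 (together with the x1 always sums to 1).
Putting the parts together: [x1=-28 : x2=11 : x3=ti : x4=29] and then [x1=-33 : x2=18 : x3=la : x4=34].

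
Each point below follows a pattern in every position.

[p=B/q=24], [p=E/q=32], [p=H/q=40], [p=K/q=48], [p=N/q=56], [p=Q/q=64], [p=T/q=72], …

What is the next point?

P: B, E, H, K, N, Q, T → W (letters move forward 3 places in the alphabet).
Q: +8 each step, so 24, 32, 40, 48, 56, 64, 72 → 80.
Putting it together: [p=W/q=80].

[p=W/q=80]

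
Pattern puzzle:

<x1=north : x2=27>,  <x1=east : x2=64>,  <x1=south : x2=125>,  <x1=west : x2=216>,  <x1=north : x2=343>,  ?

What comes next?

For the x1, repeats north → east → south → west: north, east, south, west, north → east.
X2: 27, 64, 125, 216, 343 → 512 (perfect cubes: 3³, 4³, 5³, …).
Combining the parts gives <x1=east : x2=512>.

<x1=east : x2=512>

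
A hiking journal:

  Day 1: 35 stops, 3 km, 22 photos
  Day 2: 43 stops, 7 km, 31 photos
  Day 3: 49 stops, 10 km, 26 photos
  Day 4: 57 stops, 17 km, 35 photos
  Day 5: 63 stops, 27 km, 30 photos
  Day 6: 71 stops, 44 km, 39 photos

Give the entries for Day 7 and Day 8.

Stops: 35, 43, 49, 57, 63, 71 → 77 → 85 (alternating steps +8, +6, +8, +6, …).
Km: each term is the sum of the two before it, so 3, 7, 10, 17, 27, 44 → 71 → 115.
Photos: 22, 31, 26, 35, 30, 39 → 34 → 43 (alternating steps +9, −5, +9, −5, …).
Putting the parts together: 77 stops, 71 km, 34 photos and then 85 stops, 115 km, 43 photos.

77 stops, 71 km, 34 photos; 85 stops, 115 km, 43 photos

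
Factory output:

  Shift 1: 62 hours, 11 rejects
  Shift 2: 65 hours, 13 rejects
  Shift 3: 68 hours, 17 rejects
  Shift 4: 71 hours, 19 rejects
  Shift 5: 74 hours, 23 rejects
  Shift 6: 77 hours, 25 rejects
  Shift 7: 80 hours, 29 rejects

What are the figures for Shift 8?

Hours goes 62, 65, 68, 71, 74, 77, 80 → 83 (+3 each step).
Rejects — alternating steps +2, +4, +2, +4, …: 11, 13, 17, 19, 23, 25, 29 → 31.
Combining the parts gives 83 hours, 31 rejects.

83 hours, 31 rejects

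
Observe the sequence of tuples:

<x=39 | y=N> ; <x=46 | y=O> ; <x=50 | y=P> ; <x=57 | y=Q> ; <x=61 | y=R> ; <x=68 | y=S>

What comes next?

<x=72 | y=T>

X: alternating steps +7, +4, +7, +4, …; 39, 46, 50, 57, 61, 68 → 72.
For the y, letters move forward 1 place in the alphabet: N, O, P, Q, R, S → T.
So the next tuple is <x=72 | y=T>.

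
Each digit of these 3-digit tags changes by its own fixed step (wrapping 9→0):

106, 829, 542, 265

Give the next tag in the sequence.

988

First digit — −3 each step, mod 10: 1, 8, 5, 2 → 9.
Second digit goes 0, 2, 4, 6 → 8 (+2 each step, mod 10).
Third digit goes 6, 9, 2, 5 → 8 (+3 each step, mod 10).
Putting it together: 988.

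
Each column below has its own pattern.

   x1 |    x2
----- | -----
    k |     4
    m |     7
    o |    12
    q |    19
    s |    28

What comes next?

Column x1 goes k, m, o, q, s → u (letters move forward 2 places in the alphabet).
Column x2: differences are 3, 5, 7, … (increasing by 2 each time); 4, 7, 12, 19, 28 → 39.
Putting it together: u  39.

u  39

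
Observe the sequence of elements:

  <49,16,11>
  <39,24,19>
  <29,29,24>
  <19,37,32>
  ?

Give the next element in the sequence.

<9,42,37>

First component: −10 each step; 49, 39, 29, 19 → 9.
Second component — alternating steps +8, +5, +8, +5, …: 16, 24, 29, 37 → 42.
Third component: always 5 less than the second component; 11, 19, 24, 32 → 37.
Combining the parts gives <9,42,37>.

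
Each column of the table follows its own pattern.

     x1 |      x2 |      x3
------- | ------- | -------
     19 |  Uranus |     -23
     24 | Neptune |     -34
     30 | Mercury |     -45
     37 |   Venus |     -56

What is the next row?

45  Earth  -67

Column x1 — differences are 5, 6, 7, … (increasing by 1 each time): 19, 24, 30, 37 → 45.
Column x2: Uranus, Neptune, Mercury, Venus → Earth (runs through the planets Mercury→Neptune).
For the column x3, −11 each step: -23, -34, -45, -56 → -67.
So the next row is 45  Earth  -67.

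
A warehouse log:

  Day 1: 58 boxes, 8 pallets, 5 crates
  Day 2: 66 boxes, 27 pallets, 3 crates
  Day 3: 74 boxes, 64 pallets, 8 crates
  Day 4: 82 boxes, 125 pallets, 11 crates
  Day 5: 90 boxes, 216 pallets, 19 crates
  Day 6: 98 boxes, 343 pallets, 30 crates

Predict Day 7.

106 boxes, 512 pallets, 49 crates

Boxes: +8 each step, so 58, 66, 74, 82, 90, 98 → 106.
Pallets: perfect cubes: 2³, 3³, 4³, …; 8, 27, 64, 125, 216, 343 → 512.
Crates: each term is the sum of the two before it; 5, 3, 8, 11, 19, 30 → 49.
Putting it together: 106 boxes, 512 pallets, 49 crates.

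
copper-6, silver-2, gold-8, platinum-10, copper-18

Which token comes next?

silver-28

Metal: repeats copper → silver → gold → platinum; copper, silver, gold, platinum, copper → silver.
Second component: each term is the sum of the two before it; 6, 2, 8, 10, 18 → 28.
Combining the parts gives silver-28.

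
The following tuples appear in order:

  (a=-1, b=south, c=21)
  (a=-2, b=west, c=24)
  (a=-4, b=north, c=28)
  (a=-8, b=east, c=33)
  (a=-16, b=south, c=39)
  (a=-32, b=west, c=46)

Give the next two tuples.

(a=-64, b=north, c=54), (a=-128, b=east, c=63)

A goes -1, -2, -4, -8, -16, -32 → -64 → -128 (×2 each step).
B: south, west, north, east, south, west → north → east (repeats south → west → north → east).
C: differences are 3, 4, 5, … (increasing by 1 each time), so 21, 24, 28, 33, 39, 46 → 54 → 63.
So the next two tuples are (a=-64, b=north, c=54) and (a=-128, b=east, c=63).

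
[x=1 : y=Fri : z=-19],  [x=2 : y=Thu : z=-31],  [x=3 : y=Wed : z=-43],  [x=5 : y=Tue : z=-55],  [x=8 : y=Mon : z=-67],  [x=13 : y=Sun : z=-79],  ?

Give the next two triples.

[x=21 : y=Sat : z=-91], [x=34 : y=Fri : z=-103]

X: each term is the sum of the two before it; 1, 2, 3, 5, 8, 13 → 21 → 34.
Y: Fri, Thu, Wed, Tue, Mon, Sun → Sat → Fri (runs backward through the weekdays Mon→Sun).
Z: −12 each step, so -19, -31, -43, -55, -67, -79 → -91 → -103.
Putting the parts together: [x=21 : y=Sat : z=-91] and then [x=34 : y=Fri : z=-103].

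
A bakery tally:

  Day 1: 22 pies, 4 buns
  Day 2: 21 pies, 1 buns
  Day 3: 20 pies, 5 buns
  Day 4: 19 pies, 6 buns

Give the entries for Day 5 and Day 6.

18 pies, 11 buns; 17 pies, 17 buns

Pies: −1 each step; 22, 21, 20, 19 → 18 → 17.
Buns: 4, 1, 5, 6 → 11 → 17 (each term is the sum of the two before it).
Putting the parts together: 18 pies, 11 buns and then 17 pies, 17 buns.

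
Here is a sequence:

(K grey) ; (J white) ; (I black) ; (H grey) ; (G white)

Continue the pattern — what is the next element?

Letter: letters move back 1 place in the alphabet; K, J, I, H, G → F.
Shade goes grey, white, black, grey, white → black (repeats grey → white → black).
Putting it together: (F black).

(F black)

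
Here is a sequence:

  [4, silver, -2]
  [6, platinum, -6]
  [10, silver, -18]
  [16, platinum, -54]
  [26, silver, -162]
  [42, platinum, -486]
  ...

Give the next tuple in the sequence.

[68, silver, -1458]

First value — each term is the sum of the two before it: 4, 6, 10, 16, 26, 42 → 68.
For the metal, alternates silver ↔ platinum: silver, platinum, silver, platinum, silver, platinum → silver.
Third value — ×3 each step: -2, -6, -18, -54, -162, -486 → -1458.
Combining the parts gives [68, silver, -1458].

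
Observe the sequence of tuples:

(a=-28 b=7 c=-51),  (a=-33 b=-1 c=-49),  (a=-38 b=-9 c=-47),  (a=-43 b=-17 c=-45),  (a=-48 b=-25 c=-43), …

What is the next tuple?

For the a, −5 each step: -28, -33, -38, -43, -48 → -53.
B — −8 each step: 7, -1, -9, -17, -25 → -33.
C: -51, -49, -47, -45, -43 → -41 (+2 each step).
So the next tuple is (a=-53 b=-33 c=-41).

(a=-53 b=-33 c=-41)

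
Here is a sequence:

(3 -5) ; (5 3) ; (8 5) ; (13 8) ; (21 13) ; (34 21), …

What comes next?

(55 34)

First entry: 3, 5, 8, 13, 21, 34 → 55 (each term is the sum of the two before it).
Second entry: -5, 3, 5, 8, 13, 21 → 34 (always the previous value of the first entry).
Combining the parts gives (55 34).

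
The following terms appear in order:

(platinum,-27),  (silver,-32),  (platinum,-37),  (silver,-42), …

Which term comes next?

Metal goes platinum, silver, platinum, silver → platinum (alternates platinum ↔ silver).
Second value: −5 each step; -27, -32, -37, -42 → -47.
Putting it together: (platinum,-47).

(platinum,-47)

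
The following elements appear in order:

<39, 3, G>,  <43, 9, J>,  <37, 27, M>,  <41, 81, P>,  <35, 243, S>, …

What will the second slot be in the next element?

Second slot — ×3 each step: 3, 9, 27, 81, 243 → 729.

729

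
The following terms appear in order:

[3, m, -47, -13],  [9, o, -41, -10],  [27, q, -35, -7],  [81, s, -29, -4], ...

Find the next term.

First value: ×3 each step, so 3, 9, 27, 81 → 243.
For the letter, letters move forward 2 places in the alphabet: m, o, q, s → u.
Third value: +6 each step, so -47, -41, -35, -29 → -23.
For the fourth value, +3 each step: -13, -10, -7, -4 → -1.
Putting it together: [243, u, -23, -1].

[243, u, -23, -1]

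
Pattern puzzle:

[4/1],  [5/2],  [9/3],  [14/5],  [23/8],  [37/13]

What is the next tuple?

First entry goes 4, 5, 9, 14, 23, 37 → 60 (each term is the sum of the two before it).
For the second entry, each term is the sum of the two before it: 1, 2, 3, 5, 8, 13 → 21.
Combining the parts gives [60/21].

[60/21]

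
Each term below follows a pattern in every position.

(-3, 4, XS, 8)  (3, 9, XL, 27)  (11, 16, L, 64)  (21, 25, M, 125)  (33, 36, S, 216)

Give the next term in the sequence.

(47, 49, XS, 343)

First slot: -3, 3, 11, 21, 33 → 47 (differences are 6, 8, 10, … (increasing by 2 each time)).
Second slot: perfect squares: 2², 3², 4², …; 4, 9, 16, 25, 36 → 49.
Size — runs backward through clothing sizes XS→XL: XS, XL, L, M, S → XS.
Fourth slot: perfect cubes: 2³, 3³, 4³, …, so 8, 27, 64, 125, 216 → 343.
Combining the parts gives (47, 49, XS, 343).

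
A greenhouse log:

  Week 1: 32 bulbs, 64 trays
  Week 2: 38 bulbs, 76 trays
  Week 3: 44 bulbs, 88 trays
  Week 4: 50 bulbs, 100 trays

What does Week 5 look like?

56 bulbs, 112 trays

For the bulbs, +6 each step: 32, 38, 44, 50 → 56.
Trays — always 2 × the bulbs: 64, 76, 88, 100 → 112.
So the next row is 56 bulbs, 112 trays.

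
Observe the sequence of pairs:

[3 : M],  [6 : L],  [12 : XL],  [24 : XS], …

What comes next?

[48 : S]

First entry: ×2 each step, so 3, 6, 12, 24 → 48.
Size: runs through clothing sizes XS→XL; M, L, XL, XS → S.
Putting it together: [48 : S].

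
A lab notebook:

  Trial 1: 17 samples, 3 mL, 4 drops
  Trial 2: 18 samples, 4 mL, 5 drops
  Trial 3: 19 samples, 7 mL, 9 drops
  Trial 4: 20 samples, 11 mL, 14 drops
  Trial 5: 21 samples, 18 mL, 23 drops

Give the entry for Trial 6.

Samples goes 17, 18, 19, 20, 21 → 22 (+1 each step).
ML: each term is the sum of the two before it; 3, 4, 7, 11, 18 → 29.
For the drops, each term is the sum of the two before it: 4, 5, 9, 14, 23 → 37.
Putting it together: 22 samples, 29 mL, 37 drops.

22 samples, 29 mL, 37 drops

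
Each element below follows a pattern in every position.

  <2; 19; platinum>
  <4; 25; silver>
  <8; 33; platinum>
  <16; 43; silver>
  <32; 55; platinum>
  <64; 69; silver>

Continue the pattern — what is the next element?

<128; 85; platinum>

First entry: ×2 each step; 2, 4, 8, 16, 32, 64 → 128.
Second entry: differences are 6, 8, 10, … (increasing by 2 each time), so 19, 25, 33, 43, 55, 69 → 85.
For the metal, alternates platinum ↔ silver: platinum, silver, platinum, silver, platinum, silver → platinum.
So the next element is <128; 85; platinum>.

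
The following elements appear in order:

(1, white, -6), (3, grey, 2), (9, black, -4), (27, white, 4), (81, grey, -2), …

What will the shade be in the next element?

black

First part — ×3 each step: 1, 3, 9, 27, 81 → 243.
Shade: white, grey, black, white, grey → black (repeats white → grey → black).
Third part goes -6, 2, -4, 4, -2 → 6 (alternating steps +8, −6, +8, −6, …).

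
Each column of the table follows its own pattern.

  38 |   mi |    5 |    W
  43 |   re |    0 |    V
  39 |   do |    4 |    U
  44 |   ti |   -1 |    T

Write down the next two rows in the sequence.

First component — alternating steps +5, −4, +5, −4, …: 38, 43, 39, 44 → 40 → 45.
Note: mi, re, do, ti → la → sol (runs backward through the solfège scale do→ti).
Third component: together with the first component always sums to 43, so 5, 0, 4, -1 → 3 → -2.
For the letter, letters move back 1 place in the alphabet: W, V, U, T → S → R.
So the next two rows are 40  la  3  S and 45  sol  -2  R.

40  la  3  S; 45  sol  -2  R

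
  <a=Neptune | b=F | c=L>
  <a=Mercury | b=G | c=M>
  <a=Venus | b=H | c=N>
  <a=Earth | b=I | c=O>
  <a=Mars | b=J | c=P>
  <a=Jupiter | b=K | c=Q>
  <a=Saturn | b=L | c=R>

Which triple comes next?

<a=Uranus | b=M | c=S>

A: runs through the planets Mercury→Neptune, so Neptune, Mercury, Venus, Earth, Mars, Jupiter, Saturn → Uranus.
B goes F, G, H, I, J, K, L → M (letters move forward 1 place in the alphabet).
For the c, letters move forward 1 place in the alphabet: L, M, N, O, P, Q, R → S.
Combining the parts gives <a=Uranus | b=M | c=S>.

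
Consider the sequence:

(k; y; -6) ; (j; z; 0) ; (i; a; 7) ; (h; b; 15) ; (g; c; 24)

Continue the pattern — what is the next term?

(f; d; 34)

First letter — letters move back 1 place in the alphabet: k, j, i, h, g → f.
Second letter: letters move forward 1 place in the alphabet, wrapping Z→A; y, z, a, b, c → d.
Third slot: differences are 6, 7, 8, … (increasing by 1 each time), so -6, 0, 7, 15, 24 → 34.
Putting it together: (f; d; 34).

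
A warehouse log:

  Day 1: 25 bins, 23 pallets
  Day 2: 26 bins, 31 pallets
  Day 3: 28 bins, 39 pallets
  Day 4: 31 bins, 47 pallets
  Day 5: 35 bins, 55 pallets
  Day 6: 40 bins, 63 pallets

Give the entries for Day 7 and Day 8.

Bins — differences are 1, 2, 3, … (increasing by 1 each time): 25, 26, 28, 31, 35, 40 → 46 → 53.
Pallets — +8 each step: 23, 31, 39, 47, 55, 63 → 71 → 79.
So the next two records are 46 bins, 71 pallets and 53 bins, 79 pallets.

46 bins, 71 pallets; 53 bins, 79 pallets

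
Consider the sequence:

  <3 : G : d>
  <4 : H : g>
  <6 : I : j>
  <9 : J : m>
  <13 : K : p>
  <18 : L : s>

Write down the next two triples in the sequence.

<24 : M : v>, <31 : N : y>

First coordinate: 3, 4, 6, 9, 13, 18 → 24 → 31 (differences are 1, 2, 3, … (increasing by 1 each time)).
First letter: letters move forward 1 place in the alphabet; G, H, I, J, K, L → M → N.
For the second letter, letters move forward 3 places in the alphabet: d, g, j, m, p, s → v → y.
So the next two triples are <24 : M : v> and <31 : N : y>.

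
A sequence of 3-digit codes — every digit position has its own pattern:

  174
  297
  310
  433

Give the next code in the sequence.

First digit goes 1, 2, 3, 4 → 5 (+1 each step, mod 10).
Second digit goes 7, 9, 1, 3 → 5 (+2 each step, mod 10).
Third digit: +3 each step, mod 10, so 4, 7, 0, 3 → 6.
Putting it together: 556.

556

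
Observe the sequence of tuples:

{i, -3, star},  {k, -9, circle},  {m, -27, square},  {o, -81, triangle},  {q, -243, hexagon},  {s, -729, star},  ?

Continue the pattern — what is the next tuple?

{u, -2187, circle}

Letter: i, k, m, o, q, s → u (letters move forward 2 places in the alphabet).
Second slot: ×3 each step; -3, -9, -27, -81, -243, -729 → -2187.
Shape — repeats star → circle → square → triangle → hexagon: star, circle, square, triangle, hexagon, star → circle.
So the next tuple is {u, -2187, circle}.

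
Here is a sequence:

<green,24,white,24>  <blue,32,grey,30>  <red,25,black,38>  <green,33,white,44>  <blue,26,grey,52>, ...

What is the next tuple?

Colour: repeats green → blue → red; green, blue, red, green, blue → red.
Second part goes 24, 32, 25, 33, 26 → 34 (alternating steps +8, −7, +8, −7, …).
Shade — repeats white → grey → black: white, grey, black, white, grey → black.
Fourth part goes 24, 30, 38, 44, 52 → 58 (alternating steps +6, +8, +6, +8, …).
Combining the parts gives <red,34,black,58>.

<red,34,black,58>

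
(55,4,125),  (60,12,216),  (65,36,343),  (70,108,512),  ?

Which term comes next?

First part: +5 each step; 55, 60, 65, 70 → 75.
Second part: ×3 each step; 4, 12, 36, 108 → 324.
Third part — perfect cubes: 5³, 6³, 7³, …: 125, 216, 343, 512 → 729.
Combining the parts gives (75,324,729).

(75,324,729)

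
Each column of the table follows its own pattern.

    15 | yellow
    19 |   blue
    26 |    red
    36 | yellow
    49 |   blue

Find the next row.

65  red

First component: 15, 19, 26, 36, 49 → 65 (differences are 4, 7, 10, … (increasing by 3 each time)).
Colour: yellow, blue, red, yellow, blue → red (repeats yellow → blue → red).
Putting it together: 65  red.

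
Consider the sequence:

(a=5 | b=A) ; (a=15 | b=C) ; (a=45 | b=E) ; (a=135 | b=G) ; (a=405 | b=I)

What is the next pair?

(a=1215 | b=K)

A: ×3 each step; 5, 15, 45, 135, 405 → 1215.
B: A, C, E, G, I → K (letters move forward 2 places in the alphabet).
So the next pair is (a=1215 | b=K).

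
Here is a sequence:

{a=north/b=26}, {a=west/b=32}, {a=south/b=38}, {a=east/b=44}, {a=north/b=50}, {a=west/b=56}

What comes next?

{a=south/b=62}

A: repeats north → west → south → east; north, west, south, east, north, west → south.
B — +6 each step: 26, 32, 38, 44, 50, 56 → 62.
So the next tuple is {a=south/b=62}.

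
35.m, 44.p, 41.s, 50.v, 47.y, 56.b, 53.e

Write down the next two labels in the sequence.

First component: alternating steps +9, −3, +9, −3, …, so 35, 44, 41, 50, 47, 56, 53 → 62 → 59.
Letter goes m, p, s, v, y, b, e → h → k (letters move forward 3 places in the alphabet, wrapping Z→A).
So the next two labels are 62.h and 59.k.

62.h then 59.k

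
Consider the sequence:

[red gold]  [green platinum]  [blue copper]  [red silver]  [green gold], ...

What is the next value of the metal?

platinum

Metal: repeats gold → platinum → copper → silver; gold, platinum, copper, silver, gold → platinum.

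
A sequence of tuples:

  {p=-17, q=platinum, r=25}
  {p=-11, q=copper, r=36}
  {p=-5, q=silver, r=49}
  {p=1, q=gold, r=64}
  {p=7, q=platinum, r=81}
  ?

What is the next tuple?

P goes -17, -11, -5, 1, 7 → 13 (+6 each step).
Q: repeats platinum → copper → silver → gold; platinum, copper, silver, gold, platinum → copper.
For the r, perfect squares: 5², 6², 7², …: 25, 36, 49, 64, 81 → 100.
Combining the parts gives {p=13, q=copper, r=100}.

{p=13, q=copper, r=100}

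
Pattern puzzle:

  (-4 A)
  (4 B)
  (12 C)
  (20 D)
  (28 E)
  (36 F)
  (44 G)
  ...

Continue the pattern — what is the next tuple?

First value: -4, 4, 12, 20, 28, 36, 44 → 52 (+8 each step).
For the letter, letters move forward 1 place in the alphabet: A, B, C, D, E, F, G → H.
So the next tuple is (52 H).

(52 H)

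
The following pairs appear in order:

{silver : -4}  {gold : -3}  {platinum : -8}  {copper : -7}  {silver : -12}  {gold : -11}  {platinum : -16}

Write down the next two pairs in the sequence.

Metal: repeats silver → gold → platinum → copper, so silver, gold, platinum, copper, silver, gold, platinum → copper → silver.
Second part goes -4, -3, -8, -7, -12, -11, -16 → -15 → -20 (alternating steps +1, −5, +1, −5, …).
Putting the parts together: {copper : -15} and then {silver : -20}.

{copper : -15}, {silver : -20}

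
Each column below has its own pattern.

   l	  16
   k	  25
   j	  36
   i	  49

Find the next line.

h  64

Letter goes l, k, j, i → h (letters move back 1 place in the alphabet).
Second component: perfect squares: 4², 5², 6², …, so 16, 25, 36, 49 → 64.
Combining the parts gives h  64.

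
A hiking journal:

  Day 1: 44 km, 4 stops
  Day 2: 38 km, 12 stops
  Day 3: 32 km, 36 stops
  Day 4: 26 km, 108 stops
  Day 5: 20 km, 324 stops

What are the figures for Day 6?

14 km, 972 stops

Km goes 44, 38, 32, 26, 20 → 14 (−6 each step).
Stops: ×3 each step; 4, 12, 36, 108, 324 → 972.
So the next record is 14 km, 972 stops.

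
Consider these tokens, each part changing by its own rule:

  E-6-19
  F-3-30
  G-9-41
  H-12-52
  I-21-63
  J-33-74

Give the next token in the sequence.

For the letter, letters move forward 1 place in the alphabet: E, F, G, H, I, J → K.
Second component: each term is the sum of the two before it, so 6, 3, 9, 12, 21, 33 → 54.
Third component: +11 each step, so 19, 30, 41, 52, 63, 74 → 85.
So the next token is K-54-85.

K-54-85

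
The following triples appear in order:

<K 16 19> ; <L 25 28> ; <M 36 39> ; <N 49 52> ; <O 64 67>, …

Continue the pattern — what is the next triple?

<P 81 84>

Letter — letters move forward 1 place in the alphabet: K, L, M, N, O → P.
For the second value, perfect squares: 4², 5², 6², …: 16, 25, 36, 49, 64 → 81.
Third value goes 19, 28, 39, 52, 67 → 84 (always 3 more than the second value).
Combining the parts gives <P 81 84>.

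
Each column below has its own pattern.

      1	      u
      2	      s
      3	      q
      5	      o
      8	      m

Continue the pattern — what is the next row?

13  k

First component goes 1, 2, 3, 5, 8 → 13 (each term is the sum of the two before it).
Letter: letters move back 2 places in the alphabet; u, s, q, o, m → k.
So the next row is 13  k.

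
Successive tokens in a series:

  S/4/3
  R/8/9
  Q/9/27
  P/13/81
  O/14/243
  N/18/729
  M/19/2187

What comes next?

L/23/6561

Letter — letters move back 1 place in the alphabet: S, R, Q, P, O, N, M → L.
Second component — alternating steps +4, +1, +4, +1, …: 4, 8, 9, 13, 14, 18, 19 → 23.
For the third component, ×3 each step: 3, 9, 27, 81, 243, 729, 2187 → 6561.
Combining the parts gives L/23/6561.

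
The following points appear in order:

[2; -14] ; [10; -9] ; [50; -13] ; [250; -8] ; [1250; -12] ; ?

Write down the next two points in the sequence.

First value goes 2, 10, 50, 250, 1250 → 6250 → 31250 (×5 each step).
Second value goes -14, -9, -13, -8, -12 → -7 → -11 (alternating steps +5, −4, +5, −4, …).
So the next two points are [6250; -7] and [31250; -11].

[6250; -7], [31250; -11]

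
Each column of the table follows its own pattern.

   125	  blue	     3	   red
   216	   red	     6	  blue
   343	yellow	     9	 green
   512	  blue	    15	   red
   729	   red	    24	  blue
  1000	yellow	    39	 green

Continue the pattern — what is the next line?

For the first component, perfect cubes: 5³, 6³, 7³, …: 125, 216, 343, 512, 729, 1000 → 1331.
First colour: repeats blue → red → yellow, so blue, red, yellow, blue, red, yellow → blue.
Third component goes 3, 6, 9, 15, 24, 39 → 63 (each term is the sum of the two before it).
Second colour: red, blue, green, red, blue, green → red (repeats red → blue → green).
Putting it together: 1331  blue  63  red.

1331  blue  63  red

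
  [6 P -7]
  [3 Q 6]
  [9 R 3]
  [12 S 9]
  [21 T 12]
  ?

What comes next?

[33 U 21]

First value: 6, 3, 9, 12, 21 → 33 (each term is the sum of the two before it).
Letter goes P, Q, R, S, T → U (letters move forward 1 place in the alphabet).
Third value — always the previous value of the first value: -7, 6, 3, 9, 12 → 21.
Combining the parts gives [33 U 21].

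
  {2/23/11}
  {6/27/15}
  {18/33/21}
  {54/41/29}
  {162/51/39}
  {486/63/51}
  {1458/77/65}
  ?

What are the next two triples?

{4374/93/81}, {13122/111/99}

For the first value, ×3 each step: 2, 6, 18, 54, 162, 486, 1458 → 4374 → 13122.
Second value: differences are 4, 6, 8, … (increasing by 2 each time); 23, 27, 33, 41, 51, 63, 77 → 93 → 111.
For the third value, always 12 less than the second value: 11, 15, 21, 29, 39, 51, 65 → 81 → 99.
So the next two triples are {4374/93/81} and {13122/111/99}.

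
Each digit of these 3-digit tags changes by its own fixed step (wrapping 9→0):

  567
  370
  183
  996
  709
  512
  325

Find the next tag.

138

First digit: 5, 3, 1, 9, 7, 5, 3 → 1 (−2 each step, mod 10).
Second digit: 6, 7, 8, 9, 0, 1, 2 → 3 (+1 each step, mod 10).
Third digit — +3 each step, mod 10: 7, 0, 3, 6, 9, 2, 5 → 8.
Putting it together: 138.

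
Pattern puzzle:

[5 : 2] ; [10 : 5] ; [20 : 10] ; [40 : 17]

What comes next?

First component — ×2 each step: 5, 10, 20, 40 → 80.
Second component: differences are 3, 5, 7, … (increasing by 2 each time); 2, 5, 10, 17 → 26.
Combining the parts gives [80 : 26].

[80 : 26]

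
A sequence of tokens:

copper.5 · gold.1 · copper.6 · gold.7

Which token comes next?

copper.13

Metal: copper, gold, copper, gold → copper (alternates copper ↔ gold).
Second component — each term is the sum of the two before it: 5, 1, 6, 7 → 13.
Putting it together: copper.13.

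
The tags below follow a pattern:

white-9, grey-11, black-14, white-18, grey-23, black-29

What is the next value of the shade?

white

For the shade, repeats white → grey → black: white, grey, black, white, grey, black → white.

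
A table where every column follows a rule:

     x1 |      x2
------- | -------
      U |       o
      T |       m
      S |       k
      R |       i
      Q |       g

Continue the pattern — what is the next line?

Column x1: letters move back 1 place in the alphabet; U, T, S, R, Q → P.
For the column x2, letters move back 2 places in the alphabet: o, m, k, i, g → e.
So the next line is P  e.

P  e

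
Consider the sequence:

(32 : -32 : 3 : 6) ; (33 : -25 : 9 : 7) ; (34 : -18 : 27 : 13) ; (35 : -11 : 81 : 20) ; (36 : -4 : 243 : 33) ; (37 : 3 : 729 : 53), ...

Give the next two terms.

(38 : 10 : 2187 : 86), (39 : 17 : 6561 : 139)

For the first slot, +1 each step: 32, 33, 34, 35, 36, 37 → 38 → 39.
Second slot goes -32, -25, -18, -11, -4, 3 → 10 → 17 (+7 each step).
Third slot: ×3 each step, so 3, 9, 27, 81, 243, 729 → 2187 → 6561.
Fourth slot: each term is the sum of the two before it; 6, 7, 13, 20, 33, 53 → 86 → 139.
Putting the parts together: (38 : 10 : 2187 : 86) and then (39 : 17 : 6561 : 139).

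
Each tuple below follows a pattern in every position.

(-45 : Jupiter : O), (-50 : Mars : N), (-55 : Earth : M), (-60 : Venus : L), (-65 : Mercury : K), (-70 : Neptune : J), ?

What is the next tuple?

(-75 : Uranus : I)

First entry: −5 each step, so -45, -50, -55, -60, -65, -70 → -75.
Planet — runs backward through the planets Mercury→Neptune: Jupiter, Mars, Earth, Venus, Mercury, Neptune → Uranus.
Letter: letters move back 1 place in the alphabet, so O, N, M, L, K, J → I.
So the next tuple is (-75 : Uranus : I).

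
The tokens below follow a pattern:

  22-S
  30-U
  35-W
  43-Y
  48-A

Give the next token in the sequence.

For the first component, alternating steps +8, +5, +8, +5, …: 22, 30, 35, 43, 48 → 56.
Letter: letters move forward 2 places in the alphabet, wrapping Z→A, so S, U, W, Y, A → C.
Putting it together: 56-C.

56-C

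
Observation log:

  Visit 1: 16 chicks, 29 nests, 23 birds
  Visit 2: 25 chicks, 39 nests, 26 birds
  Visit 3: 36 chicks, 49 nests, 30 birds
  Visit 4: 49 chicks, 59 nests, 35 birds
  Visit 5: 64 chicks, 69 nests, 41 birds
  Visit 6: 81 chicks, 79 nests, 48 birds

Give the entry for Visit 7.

100 chicks, 89 nests, 56 birds

Chicks: 16, 25, 36, 49, 64, 81 → 100 (perfect squares: 4², 5², 6², …).
Nests: 29, 39, 49, 59, 69, 79 → 89 (+10 each step).
Birds: 23, 26, 30, 35, 41, 48 → 56 (differences are 3, 4, 5, … (increasing by 1 each time)).
Putting it together: 100 chicks, 89 nests, 56 birds.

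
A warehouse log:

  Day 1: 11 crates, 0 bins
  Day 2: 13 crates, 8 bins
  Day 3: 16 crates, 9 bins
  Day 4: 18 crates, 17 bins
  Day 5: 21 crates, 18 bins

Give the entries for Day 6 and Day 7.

For the crates, alternating steps +2, +3, +2, +3, …: 11, 13, 16, 18, 21 → 23 → 26.
Bins: alternating steps +8, +1, +8, +1, …; 0, 8, 9, 17, 18 → 26 → 27.
Putting the parts together: 23 crates, 26 bins and then 26 crates, 27 bins.

23 crates, 26 bins; 26 crates, 27 bins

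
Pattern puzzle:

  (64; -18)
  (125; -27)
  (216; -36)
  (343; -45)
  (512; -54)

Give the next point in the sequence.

(729; -63)

First part — perfect cubes: 4³, 5³, 6³, …: 64, 125, 216, 343, 512 → 729.
Second part: −9 each step; -18, -27, -36, -45, -54 → -63.
Putting it together: (729; -63).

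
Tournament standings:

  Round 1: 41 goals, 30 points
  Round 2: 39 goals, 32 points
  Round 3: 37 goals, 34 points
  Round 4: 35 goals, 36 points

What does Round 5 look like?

33 goals, 38 points

Goals goes 41, 39, 37, 35 → 33 (−2 each step).
Points goes 30, 32, 34, 36 → 38 (together with the goals always sums to 71).
Combining the parts gives 33 goals, 38 points.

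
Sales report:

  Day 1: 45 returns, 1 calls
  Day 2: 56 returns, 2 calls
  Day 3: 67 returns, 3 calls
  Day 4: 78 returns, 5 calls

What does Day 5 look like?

Returns: 45, 56, 67, 78 → 89 (+11 each step).
Calls: 1, 2, 3, 5 → 8 (each term is the sum of the two before it).
Putting it together: 89 returns, 8 calls.

89 returns, 8 calls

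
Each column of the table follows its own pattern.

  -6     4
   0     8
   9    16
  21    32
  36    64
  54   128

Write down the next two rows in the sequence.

75  256; 99  512

First component — differences are 6, 9, 12, … (increasing by 3 each time): -6, 0, 9, 21, 36, 54 → 75 → 99.
For the second component, ×2 each step: 4, 8, 16, 32, 64, 128 → 256 → 512.
Putting the parts together: 75  256 and then 99  512.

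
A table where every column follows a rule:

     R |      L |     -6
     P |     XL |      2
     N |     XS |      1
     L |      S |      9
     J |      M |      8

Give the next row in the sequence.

For the letter, letters move back 2 places in the alphabet: R, P, N, L, J → H.
Size: runs through clothing sizes XS→XL, so L, XL, XS, S, M → L.
For the third component, alternating steps +8, −1, +8, −1, …: -6, 2, 1, 9, 8 → 16.
So the next row is H  L  16.

H  L  16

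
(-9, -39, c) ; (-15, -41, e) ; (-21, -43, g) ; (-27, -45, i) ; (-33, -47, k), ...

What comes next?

(-39, -49, m)

For the first entry, −6 each step: -9, -15, -21, -27, -33 → -39.
Second entry: -39, -41, -43, -45, -47 → -49 (−2 each step).
Letter: c, e, g, i, k → m (letters move forward 2 places in the alphabet).
So the next element is (-39, -49, m).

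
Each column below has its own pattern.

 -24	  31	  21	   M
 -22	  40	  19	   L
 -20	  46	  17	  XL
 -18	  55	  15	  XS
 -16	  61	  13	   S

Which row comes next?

-14  70  11  M

First component: -24, -22, -20, -18, -16 → -14 (+2 each step).
Second component: alternating steps +9, +6, +9, +6, …; 31, 40, 46, 55, 61 → 70.
Third component: together with the first component always sums to -3; 21, 19, 17, 15, 13 → 11.
For the size, runs through clothing sizes XS→XL: M, L, XL, XS, S → M.
Putting it together: -14  70  11  M.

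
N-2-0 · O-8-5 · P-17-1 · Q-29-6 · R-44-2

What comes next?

Letter: N, O, P, Q, R → S (letters move forward 1 place in the alphabet).
Second component — differences are 6, 9, 12, … (increasing by 3 each time): 2, 8, 17, 29, 44 → 62.
Third component goes 0, 5, 1, 6, 2 → 7 (alternating steps +5, −4, +5, −4, …).
So the next tag is S-62-7.

S-62-7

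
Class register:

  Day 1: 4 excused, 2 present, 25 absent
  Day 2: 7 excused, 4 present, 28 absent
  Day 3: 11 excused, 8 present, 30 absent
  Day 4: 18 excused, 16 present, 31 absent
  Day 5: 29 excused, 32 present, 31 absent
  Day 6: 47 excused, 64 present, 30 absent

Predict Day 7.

Excused: each term is the sum of the two before it, so 4, 7, 11, 18, 29, 47 → 76.
Present: ×2 each step; 2, 4, 8, 16, 32, 64 → 128.
Absent — differences are 3, 2, 1, … (decreasing by 1 each time): 25, 28, 30, 31, 31, 30 → 28.
Putting it together: 76 excused, 128 present, 28 absent.

76 excused, 128 present, 28 absent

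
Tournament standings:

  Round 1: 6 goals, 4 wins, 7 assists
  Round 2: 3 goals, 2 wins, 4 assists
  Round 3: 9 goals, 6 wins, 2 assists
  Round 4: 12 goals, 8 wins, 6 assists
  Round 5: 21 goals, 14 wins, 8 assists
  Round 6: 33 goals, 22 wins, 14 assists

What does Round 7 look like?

54 goals, 36 wins, 22 assists

Goals: each term is the sum of the two before it; 6, 3, 9, 12, 21, 33 → 54.
For the wins, each term is the sum of the two before it: 4, 2, 6, 8, 14, 22 → 36.
Assists — always the previous value of the wins: 7, 4, 2, 6, 8, 14 → 22.
So the next line is 54 goals, 36 wins, 22 assists.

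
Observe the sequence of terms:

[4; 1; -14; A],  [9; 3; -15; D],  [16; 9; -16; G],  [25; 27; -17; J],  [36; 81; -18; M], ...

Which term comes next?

First value — perfect squares: 2², 3², 4², …: 4, 9, 16, 25, 36 → 49.
Second value: 1, 3, 9, 27, 81 → 243 (×3 each step).
For the third value, −1 each step: -14, -15, -16, -17, -18 → -19.
Letter: letters move forward 3 places in the alphabet, so A, D, G, J, M → P.
Combining the parts gives [49; 243; -19; P].

[49; 243; -19; P]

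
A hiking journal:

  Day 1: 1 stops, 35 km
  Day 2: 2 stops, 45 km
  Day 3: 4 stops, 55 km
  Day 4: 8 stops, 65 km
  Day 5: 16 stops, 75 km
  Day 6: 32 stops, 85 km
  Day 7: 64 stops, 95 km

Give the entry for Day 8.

128 stops, 105 km

Stops: ×2 each step, so 1, 2, 4, 8, 16, 32, 64 → 128.
Km: +10 each step, so 35, 45, 55, 65, 75, 85, 95 → 105.
So the next row is 128 stops, 105 km.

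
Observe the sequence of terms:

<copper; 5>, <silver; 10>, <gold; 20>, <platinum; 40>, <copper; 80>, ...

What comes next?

Metal: repeats copper → silver → gold → platinum, so copper, silver, gold, platinum, copper → silver.
Second component — ×2 each step: 5, 10, 20, 40, 80 → 160.
Putting it together: <silver; 160>.

<silver; 160>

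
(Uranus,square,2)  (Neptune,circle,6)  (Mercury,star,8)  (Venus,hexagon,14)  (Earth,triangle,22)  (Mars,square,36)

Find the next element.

Planet — runs through the planets Mercury→Neptune: Uranus, Neptune, Mercury, Venus, Earth, Mars → Jupiter.
Shape — repeats square → circle → star → hexagon → triangle: square, circle, star, hexagon, triangle, square → circle.
Third entry — each term is the sum of the two before it: 2, 6, 8, 14, 22, 36 → 58.
Combining the parts gives (Jupiter,circle,58).

(Jupiter,circle,58)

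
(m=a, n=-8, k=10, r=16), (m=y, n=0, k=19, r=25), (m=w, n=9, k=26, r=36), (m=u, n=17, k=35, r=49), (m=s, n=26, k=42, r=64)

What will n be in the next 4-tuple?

N — alternating steps +8, +9, +8, +9, …: -8, 0, 9, 17, 26 → 34.

34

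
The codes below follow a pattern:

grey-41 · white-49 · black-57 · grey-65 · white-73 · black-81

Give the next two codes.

grey-89, white-97

Shade: repeats grey → white → black, so grey, white, black, grey, white, black → grey → white.
Second component: +8 each step, so 41, 49, 57, 65, 73, 81 → 89 → 97.
So the next two codes are grey-89 and white-97.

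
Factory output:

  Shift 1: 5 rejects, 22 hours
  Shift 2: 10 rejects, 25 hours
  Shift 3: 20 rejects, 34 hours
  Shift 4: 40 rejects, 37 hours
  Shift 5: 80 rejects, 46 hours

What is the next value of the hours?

Hours: 22, 25, 34, 37, 46 → 49 (alternating steps +3, +9, +3, +9, …).

49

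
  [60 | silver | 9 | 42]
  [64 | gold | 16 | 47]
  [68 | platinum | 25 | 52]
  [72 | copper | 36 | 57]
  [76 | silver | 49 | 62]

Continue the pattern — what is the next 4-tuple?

First value: +4 each step, so 60, 64, 68, 72, 76 → 80.
Metal: repeats silver → gold → platinum → copper; silver, gold, platinum, copper, silver → gold.
For the third value, perfect squares: 3², 4², 5², …: 9, 16, 25, 36, 49 → 64.
For the fourth value, +5 each step: 42, 47, 52, 57, 62 → 67.
Combining the parts gives [80 | gold | 64 | 67].

[80 | gold | 64 | 67]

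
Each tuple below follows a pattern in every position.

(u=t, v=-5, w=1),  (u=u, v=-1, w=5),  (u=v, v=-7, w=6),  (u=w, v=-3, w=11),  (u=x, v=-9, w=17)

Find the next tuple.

U — letters move forward 1 place in the alphabet: t, u, v, w, x → y.
V: -5, -1, -7, -3, -9 → -5 (alternating steps +4, −6, +4, −6, …).
W: 1, 5, 6, 11, 17 → 28 (each term is the sum of the two before it).
Combining the parts gives (u=y, v=-5, w=28).

(u=y, v=-5, w=28)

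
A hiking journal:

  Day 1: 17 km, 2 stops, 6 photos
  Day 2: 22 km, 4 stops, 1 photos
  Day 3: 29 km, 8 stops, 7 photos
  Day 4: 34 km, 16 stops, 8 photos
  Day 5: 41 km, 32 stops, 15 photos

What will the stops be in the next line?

64

Stops — ×2 each step: 2, 4, 8, 16, 32 → 64.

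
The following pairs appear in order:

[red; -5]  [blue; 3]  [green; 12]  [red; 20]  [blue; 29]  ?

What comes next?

Colour goes red, blue, green, red, blue → green (repeats red → blue → green).
Second coordinate: alternating steps +8, +9, +8, +9, …; -5, 3, 12, 20, 29 → 37.
Putting it together: [green; 37].

[green; 37]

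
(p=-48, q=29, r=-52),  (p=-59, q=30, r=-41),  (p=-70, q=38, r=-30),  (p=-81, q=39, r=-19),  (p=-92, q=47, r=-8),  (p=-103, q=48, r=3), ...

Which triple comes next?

(p=-114, q=56, r=14)

P: −11 each step; -48, -59, -70, -81, -92, -103 → -114.
Q: alternating steps +1, +8, +1, +8, …; 29, 30, 38, 39, 47, 48 → 56.
R goes -52, -41, -30, -19, -8, 3 → 14 (+11 each step).
So the next triple is (p=-114, q=56, r=14).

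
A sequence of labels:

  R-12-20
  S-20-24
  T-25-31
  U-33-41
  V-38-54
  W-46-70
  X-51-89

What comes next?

Y-59-111

Letter: letters move forward 1 place in the alphabet, so R, S, T, U, V, W, X → Y.
Second component goes 12, 20, 25, 33, 38, 46, 51 → 59 (alternating steps +8, +5, +8, +5, …).
Third component: 20, 24, 31, 41, 54, 70, 89 → 111 (differences are 4, 7, 10, … (increasing by 3 each time)).
Putting it together: Y-59-111.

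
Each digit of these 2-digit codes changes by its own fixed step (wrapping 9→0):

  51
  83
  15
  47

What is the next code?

79

First digit goes 5, 8, 1, 4 → 7 (+3 each step, mod 10).
Second digit: +2 each step, mod 10; 1, 3, 5, 7 → 9.
So the next code is 79.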